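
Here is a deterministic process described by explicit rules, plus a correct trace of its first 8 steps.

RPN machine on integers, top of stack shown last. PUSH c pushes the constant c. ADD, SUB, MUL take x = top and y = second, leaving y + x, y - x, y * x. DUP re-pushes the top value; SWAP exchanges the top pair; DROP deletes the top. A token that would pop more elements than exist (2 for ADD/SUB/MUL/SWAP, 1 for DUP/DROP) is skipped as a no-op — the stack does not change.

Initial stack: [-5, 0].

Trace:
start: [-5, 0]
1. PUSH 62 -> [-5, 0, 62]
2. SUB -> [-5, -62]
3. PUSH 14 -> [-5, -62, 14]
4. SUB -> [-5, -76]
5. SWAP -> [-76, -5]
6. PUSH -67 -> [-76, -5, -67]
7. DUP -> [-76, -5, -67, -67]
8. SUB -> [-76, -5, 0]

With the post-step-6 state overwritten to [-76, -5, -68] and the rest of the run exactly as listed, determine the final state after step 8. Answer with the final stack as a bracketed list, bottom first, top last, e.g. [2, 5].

state after step 6 := [-76, -5, -68]
7. DUP -> [-76, -5, -68, -68]
8. SUB -> [-76, -5, 0]

[-76, -5, 0]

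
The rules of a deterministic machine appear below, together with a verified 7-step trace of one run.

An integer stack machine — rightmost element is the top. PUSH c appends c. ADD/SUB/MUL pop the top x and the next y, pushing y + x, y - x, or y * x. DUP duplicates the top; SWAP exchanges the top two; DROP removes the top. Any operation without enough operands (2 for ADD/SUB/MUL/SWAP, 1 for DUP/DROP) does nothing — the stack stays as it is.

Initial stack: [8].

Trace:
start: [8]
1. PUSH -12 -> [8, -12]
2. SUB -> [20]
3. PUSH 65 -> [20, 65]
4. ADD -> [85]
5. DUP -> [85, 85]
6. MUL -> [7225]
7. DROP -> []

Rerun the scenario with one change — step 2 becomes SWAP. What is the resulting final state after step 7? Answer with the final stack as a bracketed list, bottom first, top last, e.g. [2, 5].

[-12]

(re-executing from step 2 with the substitution; state before step 2: [8, -12])
2. SWAP -> [-12, 8]
3. PUSH 65 -> [-12, 8, 65]
4. ADD -> [-12, 73]
5. DUP -> [-12, 73, 73]
6. MUL -> [-12, 5329]
7. DROP -> [-12]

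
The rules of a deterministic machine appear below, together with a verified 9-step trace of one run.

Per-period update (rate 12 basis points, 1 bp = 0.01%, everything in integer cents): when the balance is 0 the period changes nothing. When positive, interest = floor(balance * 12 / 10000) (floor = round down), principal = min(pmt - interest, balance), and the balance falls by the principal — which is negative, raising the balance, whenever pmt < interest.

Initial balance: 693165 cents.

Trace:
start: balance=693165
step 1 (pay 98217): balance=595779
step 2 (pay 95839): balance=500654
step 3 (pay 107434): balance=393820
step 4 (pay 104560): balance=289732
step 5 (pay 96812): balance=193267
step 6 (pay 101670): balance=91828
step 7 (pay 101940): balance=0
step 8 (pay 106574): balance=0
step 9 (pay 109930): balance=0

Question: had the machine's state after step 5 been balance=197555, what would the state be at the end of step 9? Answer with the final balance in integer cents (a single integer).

0

state after step 5 := balance=197555
step 6 (pay 101670): balance=96122
step 7 (pay 101940): balance=0
step 8 (pay 106574): balance=0
step 9 (pay 109930): balance=0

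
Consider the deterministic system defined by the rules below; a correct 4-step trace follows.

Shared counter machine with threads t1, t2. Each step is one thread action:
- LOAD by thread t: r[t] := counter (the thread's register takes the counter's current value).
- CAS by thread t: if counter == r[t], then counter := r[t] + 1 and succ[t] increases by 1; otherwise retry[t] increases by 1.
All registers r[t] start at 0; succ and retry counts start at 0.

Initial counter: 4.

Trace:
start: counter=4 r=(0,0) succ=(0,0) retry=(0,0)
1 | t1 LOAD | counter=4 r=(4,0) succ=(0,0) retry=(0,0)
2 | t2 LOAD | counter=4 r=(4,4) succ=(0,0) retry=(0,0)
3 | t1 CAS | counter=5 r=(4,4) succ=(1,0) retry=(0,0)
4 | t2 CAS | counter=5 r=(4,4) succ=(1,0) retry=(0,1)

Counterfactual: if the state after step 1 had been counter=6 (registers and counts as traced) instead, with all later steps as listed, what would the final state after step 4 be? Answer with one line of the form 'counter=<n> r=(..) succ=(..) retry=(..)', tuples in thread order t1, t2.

state after step 1 := counter=6 r=(4,0) succ=(0,0) retry=(0,0)
2 | t2 LOAD | counter=6 r=(4,6) succ=(0,0) retry=(0,0)
3 | t1 CAS | counter=6 r=(4,6) succ=(0,0) retry=(1,0)
4 | t2 CAS | counter=7 r=(4,6) succ=(0,1) retry=(1,0)

counter=7 r=(4,6) succ=(0,1) retry=(1,0)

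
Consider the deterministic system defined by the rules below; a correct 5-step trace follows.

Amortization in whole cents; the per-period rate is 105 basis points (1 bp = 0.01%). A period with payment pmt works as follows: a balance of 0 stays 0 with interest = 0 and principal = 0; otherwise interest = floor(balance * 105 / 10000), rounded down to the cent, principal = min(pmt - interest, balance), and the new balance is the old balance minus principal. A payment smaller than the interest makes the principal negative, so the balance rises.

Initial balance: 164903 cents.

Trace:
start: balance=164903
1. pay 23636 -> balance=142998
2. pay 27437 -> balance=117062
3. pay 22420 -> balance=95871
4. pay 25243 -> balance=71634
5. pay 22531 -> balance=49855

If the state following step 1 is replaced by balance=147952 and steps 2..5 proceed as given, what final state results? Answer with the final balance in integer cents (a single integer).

55019

state after step 1 := balance=147952
2. pay 27437 -> balance=122068
3. pay 22420 -> balance=100929
4. pay 25243 -> balance=76745
5. pay 22531 -> balance=55019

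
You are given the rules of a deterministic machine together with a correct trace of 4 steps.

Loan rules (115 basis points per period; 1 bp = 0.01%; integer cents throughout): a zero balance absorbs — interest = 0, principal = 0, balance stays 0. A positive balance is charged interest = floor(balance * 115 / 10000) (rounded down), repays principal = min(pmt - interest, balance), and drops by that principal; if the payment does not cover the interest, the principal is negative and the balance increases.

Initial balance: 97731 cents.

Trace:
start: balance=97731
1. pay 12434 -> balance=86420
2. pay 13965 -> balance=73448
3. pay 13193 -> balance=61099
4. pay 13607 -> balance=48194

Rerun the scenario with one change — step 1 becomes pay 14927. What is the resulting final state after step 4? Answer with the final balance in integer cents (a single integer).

45615

(re-executing from step 1 with the substitution; state before step 1: balance=97731)
1. pay 14927 -> balance=83927
2. pay 13965 -> balance=70927
3. pay 13193 -> balance=58549
4. pay 13607 -> balance=45615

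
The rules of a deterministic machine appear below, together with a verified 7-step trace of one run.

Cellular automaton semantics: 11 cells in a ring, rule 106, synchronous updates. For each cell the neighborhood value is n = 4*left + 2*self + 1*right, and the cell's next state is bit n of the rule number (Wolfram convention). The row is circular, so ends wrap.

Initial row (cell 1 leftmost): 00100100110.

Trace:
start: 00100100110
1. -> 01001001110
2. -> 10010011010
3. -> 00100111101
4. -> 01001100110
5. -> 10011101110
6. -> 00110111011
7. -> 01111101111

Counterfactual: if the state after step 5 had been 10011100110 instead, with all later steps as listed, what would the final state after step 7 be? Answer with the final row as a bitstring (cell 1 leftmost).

01111011001

state after step 5 := 10011100110
6. -> 00110101111
7. -> 01111011001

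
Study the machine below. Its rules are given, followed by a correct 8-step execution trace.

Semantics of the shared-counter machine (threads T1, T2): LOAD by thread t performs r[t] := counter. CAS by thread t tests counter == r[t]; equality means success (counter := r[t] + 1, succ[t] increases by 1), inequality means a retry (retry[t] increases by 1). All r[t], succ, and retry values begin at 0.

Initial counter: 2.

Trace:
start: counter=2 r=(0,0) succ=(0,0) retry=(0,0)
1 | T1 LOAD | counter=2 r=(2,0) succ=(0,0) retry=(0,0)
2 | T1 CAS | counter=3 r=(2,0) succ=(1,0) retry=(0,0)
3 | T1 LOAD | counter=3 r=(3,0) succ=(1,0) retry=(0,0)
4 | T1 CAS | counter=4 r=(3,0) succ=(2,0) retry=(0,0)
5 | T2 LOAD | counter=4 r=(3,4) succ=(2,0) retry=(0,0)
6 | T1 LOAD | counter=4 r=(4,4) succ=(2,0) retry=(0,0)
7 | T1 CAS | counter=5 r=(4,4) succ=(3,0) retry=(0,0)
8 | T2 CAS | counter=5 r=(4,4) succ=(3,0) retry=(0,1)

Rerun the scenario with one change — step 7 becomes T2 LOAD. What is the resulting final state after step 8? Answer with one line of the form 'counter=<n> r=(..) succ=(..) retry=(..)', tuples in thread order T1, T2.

counter=5 r=(4,4) succ=(2,1) retry=(0,0)

(re-executing from step 7 with the substitution; state before step 7: counter=4 r=(4,4) succ=(2,0) retry=(0,0))
7 | T2 LOAD | counter=4 r=(4,4) succ=(2,0) retry=(0,0)
8 | T2 CAS | counter=5 r=(4,4) succ=(2,1) retry=(0,0)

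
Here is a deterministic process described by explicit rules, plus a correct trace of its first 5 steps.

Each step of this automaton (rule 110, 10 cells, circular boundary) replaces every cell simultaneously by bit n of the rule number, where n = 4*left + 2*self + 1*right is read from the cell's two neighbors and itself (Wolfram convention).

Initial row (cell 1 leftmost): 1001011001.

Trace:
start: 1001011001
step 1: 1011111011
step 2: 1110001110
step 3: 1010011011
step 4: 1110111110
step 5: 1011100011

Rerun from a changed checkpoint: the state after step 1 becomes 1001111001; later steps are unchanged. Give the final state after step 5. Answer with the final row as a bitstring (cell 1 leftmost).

1011010110

state after step 1 := 1001111001
step 2: 1011001011
step 3: 1111011110
step 4: 1001110011
step 5: 1011010110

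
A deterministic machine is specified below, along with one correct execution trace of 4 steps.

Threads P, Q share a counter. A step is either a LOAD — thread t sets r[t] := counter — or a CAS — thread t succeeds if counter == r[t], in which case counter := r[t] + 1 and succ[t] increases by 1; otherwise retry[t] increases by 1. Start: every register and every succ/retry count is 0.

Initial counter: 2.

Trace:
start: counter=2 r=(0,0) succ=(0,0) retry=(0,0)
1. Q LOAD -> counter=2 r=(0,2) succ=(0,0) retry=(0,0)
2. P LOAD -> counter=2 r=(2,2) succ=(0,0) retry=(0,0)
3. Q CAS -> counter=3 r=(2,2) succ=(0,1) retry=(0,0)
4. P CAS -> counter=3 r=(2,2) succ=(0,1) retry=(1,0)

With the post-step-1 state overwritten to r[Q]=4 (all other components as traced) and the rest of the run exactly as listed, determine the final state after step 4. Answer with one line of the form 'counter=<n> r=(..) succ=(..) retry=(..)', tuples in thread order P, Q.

state after step 1 := counter=2 r=(0,4) succ=(0,0) retry=(0,0)
2. P LOAD -> counter=2 r=(2,4) succ=(0,0) retry=(0,0)
3. Q CAS -> counter=2 r=(2,4) succ=(0,0) retry=(0,1)
4. P CAS -> counter=3 r=(2,4) succ=(1,0) retry=(0,1)

counter=3 r=(2,4) succ=(1,0) retry=(0,1)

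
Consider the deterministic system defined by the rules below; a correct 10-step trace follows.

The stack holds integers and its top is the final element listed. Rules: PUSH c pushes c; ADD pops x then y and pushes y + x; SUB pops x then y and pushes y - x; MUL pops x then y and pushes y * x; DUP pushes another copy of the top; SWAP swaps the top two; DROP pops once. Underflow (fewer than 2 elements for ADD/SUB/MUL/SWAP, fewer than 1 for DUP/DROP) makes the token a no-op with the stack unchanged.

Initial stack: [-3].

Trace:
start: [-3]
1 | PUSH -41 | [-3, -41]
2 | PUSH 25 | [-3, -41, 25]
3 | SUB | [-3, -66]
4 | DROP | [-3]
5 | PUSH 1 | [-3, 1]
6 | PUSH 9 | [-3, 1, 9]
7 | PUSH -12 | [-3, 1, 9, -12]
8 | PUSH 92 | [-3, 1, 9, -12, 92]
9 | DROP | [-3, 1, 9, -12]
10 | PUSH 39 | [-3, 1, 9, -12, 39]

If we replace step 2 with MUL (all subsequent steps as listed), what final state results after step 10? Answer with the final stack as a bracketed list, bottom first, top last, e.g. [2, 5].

(re-executing from step 2 with the substitution; state before step 2: [-3, -41])
2 | MUL | [123]
3 | SUB | [123]
4 | DROP | []
5 | PUSH 1 | [1]
6 | PUSH 9 | [1, 9]
7 | PUSH -12 | [1, 9, -12]
8 | PUSH 92 | [1, 9, -12, 92]
9 | DROP | [1, 9, -12]
10 | PUSH 39 | [1, 9, -12, 39]

[1, 9, -12, 39]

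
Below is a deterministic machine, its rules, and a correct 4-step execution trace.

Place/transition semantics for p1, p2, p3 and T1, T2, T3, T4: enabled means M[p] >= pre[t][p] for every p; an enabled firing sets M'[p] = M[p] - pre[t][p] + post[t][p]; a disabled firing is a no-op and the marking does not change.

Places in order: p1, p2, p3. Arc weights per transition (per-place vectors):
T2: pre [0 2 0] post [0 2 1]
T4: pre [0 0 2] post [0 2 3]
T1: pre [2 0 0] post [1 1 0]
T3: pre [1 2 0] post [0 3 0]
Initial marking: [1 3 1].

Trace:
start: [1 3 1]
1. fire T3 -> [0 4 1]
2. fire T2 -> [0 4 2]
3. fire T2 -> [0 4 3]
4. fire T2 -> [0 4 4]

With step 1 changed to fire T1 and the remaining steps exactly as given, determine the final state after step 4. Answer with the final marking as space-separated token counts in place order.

1 3 4

(re-executing from step 1 with the substitution; state before step 1: [1 3 1])
1. fire T1 -> [1 3 1]
2. fire T2 -> [1 3 2]
3. fire T2 -> [1 3 3]
4. fire T2 -> [1 3 4]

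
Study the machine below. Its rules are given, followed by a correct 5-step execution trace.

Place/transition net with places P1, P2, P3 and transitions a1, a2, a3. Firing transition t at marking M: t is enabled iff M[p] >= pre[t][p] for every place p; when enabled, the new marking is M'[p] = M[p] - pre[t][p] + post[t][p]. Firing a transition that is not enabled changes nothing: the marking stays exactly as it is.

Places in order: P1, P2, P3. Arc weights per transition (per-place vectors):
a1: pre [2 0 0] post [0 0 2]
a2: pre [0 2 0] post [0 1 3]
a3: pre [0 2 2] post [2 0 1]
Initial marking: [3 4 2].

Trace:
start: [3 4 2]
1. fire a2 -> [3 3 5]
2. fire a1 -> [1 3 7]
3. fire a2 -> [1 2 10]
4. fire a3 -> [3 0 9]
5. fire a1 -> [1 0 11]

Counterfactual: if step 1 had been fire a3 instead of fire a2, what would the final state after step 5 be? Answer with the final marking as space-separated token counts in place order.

1 1 8

(re-executing from step 1 with the substitution; state before step 1: [3 4 2])
1. fire a3 -> [5 2 1]
2. fire a1 -> [3 2 3]
3. fire a2 -> [3 1 6]
4. fire a3 -> [3 1 6]
5. fire a1 -> [1 1 8]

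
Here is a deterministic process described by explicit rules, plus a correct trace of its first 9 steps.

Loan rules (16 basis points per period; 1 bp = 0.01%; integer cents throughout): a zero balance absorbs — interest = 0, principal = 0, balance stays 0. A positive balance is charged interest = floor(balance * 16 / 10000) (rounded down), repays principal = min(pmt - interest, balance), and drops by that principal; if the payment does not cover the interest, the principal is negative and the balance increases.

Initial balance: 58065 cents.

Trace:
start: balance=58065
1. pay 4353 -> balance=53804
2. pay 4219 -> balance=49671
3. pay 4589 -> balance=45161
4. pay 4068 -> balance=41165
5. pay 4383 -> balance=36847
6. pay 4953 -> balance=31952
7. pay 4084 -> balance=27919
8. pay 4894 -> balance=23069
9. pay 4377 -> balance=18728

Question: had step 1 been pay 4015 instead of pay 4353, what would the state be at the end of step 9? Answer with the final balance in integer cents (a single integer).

(re-executing from step 1 with the substitution; state before step 1: balance=58065)
1. pay 4015 -> balance=54142
2. pay 4219 -> balance=50009
3. pay 4589 -> balance=45500
4. pay 4068 -> balance=41504
5. pay 4383 -> balance=37187
6. pay 4953 -> balance=32293
7. pay 4084 -> balance=28260
8. pay 4894 -> balance=23411
9. pay 4377 -> balance=19071

19071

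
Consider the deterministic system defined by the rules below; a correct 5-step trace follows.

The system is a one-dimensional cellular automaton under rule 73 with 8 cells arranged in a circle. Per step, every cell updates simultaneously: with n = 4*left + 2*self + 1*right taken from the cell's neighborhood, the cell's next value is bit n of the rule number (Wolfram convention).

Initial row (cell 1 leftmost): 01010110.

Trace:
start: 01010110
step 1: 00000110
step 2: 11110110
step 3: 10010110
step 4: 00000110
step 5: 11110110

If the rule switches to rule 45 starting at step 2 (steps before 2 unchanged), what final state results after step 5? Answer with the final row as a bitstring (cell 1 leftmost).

11111010

(re-executing steps 2..5 under rule 45; state before step 2: 00000110)
step 2: 11110100
step 3: 10001100
step 4: 10101000
step 5: 11111010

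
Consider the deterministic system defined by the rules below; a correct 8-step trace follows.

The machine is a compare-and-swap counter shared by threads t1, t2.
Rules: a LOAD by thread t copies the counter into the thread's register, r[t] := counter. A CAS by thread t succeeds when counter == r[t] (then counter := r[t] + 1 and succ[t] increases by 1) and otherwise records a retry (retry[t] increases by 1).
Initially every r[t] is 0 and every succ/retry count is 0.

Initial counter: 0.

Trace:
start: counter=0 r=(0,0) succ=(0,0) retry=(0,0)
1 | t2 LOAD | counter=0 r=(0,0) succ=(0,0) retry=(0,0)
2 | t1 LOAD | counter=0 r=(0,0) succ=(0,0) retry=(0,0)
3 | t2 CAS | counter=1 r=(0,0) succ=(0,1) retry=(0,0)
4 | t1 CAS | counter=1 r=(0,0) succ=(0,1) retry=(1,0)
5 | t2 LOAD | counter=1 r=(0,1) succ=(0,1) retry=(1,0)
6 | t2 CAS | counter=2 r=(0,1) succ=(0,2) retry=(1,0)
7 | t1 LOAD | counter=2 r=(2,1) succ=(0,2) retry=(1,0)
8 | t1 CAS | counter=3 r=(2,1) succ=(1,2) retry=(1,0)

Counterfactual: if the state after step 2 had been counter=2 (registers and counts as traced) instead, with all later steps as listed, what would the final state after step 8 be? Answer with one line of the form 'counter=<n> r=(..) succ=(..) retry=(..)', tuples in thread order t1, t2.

counter=4 r=(3,2) succ=(1,1) retry=(1,1)

state after step 2 := counter=2 r=(0,0) succ=(0,0) retry=(0,0)
3 | t2 CAS | counter=2 r=(0,0) succ=(0,0) retry=(0,1)
4 | t1 CAS | counter=2 r=(0,0) succ=(0,0) retry=(1,1)
5 | t2 LOAD | counter=2 r=(0,2) succ=(0,0) retry=(1,1)
6 | t2 CAS | counter=3 r=(0,2) succ=(0,1) retry=(1,1)
7 | t1 LOAD | counter=3 r=(3,2) succ=(0,1) retry=(1,1)
8 | t1 CAS | counter=4 r=(3,2) succ=(1,1) retry=(1,1)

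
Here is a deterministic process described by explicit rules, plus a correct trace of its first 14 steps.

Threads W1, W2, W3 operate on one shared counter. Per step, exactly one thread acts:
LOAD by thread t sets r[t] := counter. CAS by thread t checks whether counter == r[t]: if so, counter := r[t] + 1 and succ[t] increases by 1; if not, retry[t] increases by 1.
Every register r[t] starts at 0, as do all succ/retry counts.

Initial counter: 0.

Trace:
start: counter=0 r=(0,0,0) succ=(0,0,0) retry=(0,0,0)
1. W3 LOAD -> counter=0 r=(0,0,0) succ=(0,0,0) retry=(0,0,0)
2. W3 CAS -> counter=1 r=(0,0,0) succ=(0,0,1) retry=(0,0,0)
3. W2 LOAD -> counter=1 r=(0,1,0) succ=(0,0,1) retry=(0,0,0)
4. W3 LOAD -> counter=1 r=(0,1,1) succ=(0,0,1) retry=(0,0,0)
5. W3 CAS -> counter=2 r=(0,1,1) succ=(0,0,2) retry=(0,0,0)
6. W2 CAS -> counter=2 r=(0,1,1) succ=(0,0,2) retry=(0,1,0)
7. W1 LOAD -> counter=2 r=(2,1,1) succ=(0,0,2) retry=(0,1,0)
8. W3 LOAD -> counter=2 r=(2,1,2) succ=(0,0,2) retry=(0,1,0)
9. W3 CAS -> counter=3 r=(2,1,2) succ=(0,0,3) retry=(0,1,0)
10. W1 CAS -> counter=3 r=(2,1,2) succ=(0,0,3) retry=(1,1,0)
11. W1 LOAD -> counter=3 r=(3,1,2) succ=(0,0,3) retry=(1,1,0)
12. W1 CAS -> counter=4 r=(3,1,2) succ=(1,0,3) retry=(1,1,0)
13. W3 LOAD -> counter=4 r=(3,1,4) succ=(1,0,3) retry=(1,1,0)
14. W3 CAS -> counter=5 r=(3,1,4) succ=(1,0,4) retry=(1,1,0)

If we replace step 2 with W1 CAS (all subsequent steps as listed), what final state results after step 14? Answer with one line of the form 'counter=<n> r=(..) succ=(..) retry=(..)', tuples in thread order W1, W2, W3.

(re-executing from step 2 with the substitution; state before step 2: counter=0 r=(0,0,0) succ=(0,0,0) retry=(0,0,0))
2. W1 CAS -> counter=1 r=(0,0,0) succ=(1,0,0) retry=(0,0,0)
3. W2 LOAD -> counter=1 r=(0,1,0) succ=(1,0,0) retry=(0,0,0)
4. W3 LOAD -> counter=1 r=(0,1,1) succ=(1,0,0) retry=(0,0,0)
5. W3 CAS -> counter=2 r=(0,1,1) succ=(1,0,1) retry=(0,0,0)
6. W2 CAS -> counter=2 r=(0,1,1) succ=(1,0,1) retry=(0,1,0)
7. W1 LOAD -> counter=2 r=(2,1,1) succ=(1,0,1) retry=(0,1,0)
8. W3 LOAD -> counter=2 r=(2,1,2) succ=(1,0,1) retry=(0,1,0)
9. W3 CAS -> counter=3 r=(2,1,2) succ=(1,0,2) retry=(0,1,0)
10. W1 CAS -> counter=3 r=(2,1,2) succ=(1,0,2) retry=(1,1,0)
11. W1 LOAD -> counter=3 r=(3,1,2) succ=(1,0,2) retry=(1,1,0)
12. W1 CAS -> counter=4 r=(3,1,2) succ=(2,0,2) retry=(1,1,0)
13. W3 LOAD -> counter=4 r=(3,1,4) succ=(2,0,2) retry=(1,1,0)
14. W3 CAS -> counter=5 r=(3,1,4) succ=(2,0,3) retry=(1,1,0)

counter=5 r=(3,1,4) succ=(2,0,3) retry=(1,1,0)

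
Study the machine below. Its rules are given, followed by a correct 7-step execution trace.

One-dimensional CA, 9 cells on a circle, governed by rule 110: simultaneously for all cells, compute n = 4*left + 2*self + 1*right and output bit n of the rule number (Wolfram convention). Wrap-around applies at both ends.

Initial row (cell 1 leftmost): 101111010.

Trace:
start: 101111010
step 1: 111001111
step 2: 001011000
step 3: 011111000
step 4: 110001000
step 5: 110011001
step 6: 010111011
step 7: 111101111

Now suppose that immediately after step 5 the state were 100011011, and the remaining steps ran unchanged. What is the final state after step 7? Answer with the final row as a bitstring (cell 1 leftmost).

101100011

state after step 5 := 100011011
step 6: 100111110
step 7: 101100011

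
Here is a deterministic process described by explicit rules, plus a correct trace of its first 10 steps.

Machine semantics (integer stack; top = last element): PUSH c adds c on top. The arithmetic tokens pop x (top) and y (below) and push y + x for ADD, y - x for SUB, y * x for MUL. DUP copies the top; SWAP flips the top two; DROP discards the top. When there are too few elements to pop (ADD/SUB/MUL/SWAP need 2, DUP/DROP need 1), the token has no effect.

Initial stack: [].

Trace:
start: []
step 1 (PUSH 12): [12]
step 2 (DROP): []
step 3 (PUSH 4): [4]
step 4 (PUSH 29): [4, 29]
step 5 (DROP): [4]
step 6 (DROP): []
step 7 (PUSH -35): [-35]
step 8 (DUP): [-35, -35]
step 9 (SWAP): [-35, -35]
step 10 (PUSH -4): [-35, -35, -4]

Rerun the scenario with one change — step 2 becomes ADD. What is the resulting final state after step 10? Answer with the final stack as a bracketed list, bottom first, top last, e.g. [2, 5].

[12, -35, -35, -4]

(re-executing from step 2 with the substitution; state before step 2: [12])
step 2 (ADD): [12]
step 3 (PUSH 4): [12, 4]
step 4 (PUSH 29): [12, 4, 29]
step 5 (DROP): [12, 4]
step 6 (DROP): [12]
step 7 (PUSH -35): [12, -35]
step 8 (DUP): [12, -35, -35]
step 9 (SWAP): [12, -35, -35]
step 10 (PUSH -4): [12, -35, -35, -4]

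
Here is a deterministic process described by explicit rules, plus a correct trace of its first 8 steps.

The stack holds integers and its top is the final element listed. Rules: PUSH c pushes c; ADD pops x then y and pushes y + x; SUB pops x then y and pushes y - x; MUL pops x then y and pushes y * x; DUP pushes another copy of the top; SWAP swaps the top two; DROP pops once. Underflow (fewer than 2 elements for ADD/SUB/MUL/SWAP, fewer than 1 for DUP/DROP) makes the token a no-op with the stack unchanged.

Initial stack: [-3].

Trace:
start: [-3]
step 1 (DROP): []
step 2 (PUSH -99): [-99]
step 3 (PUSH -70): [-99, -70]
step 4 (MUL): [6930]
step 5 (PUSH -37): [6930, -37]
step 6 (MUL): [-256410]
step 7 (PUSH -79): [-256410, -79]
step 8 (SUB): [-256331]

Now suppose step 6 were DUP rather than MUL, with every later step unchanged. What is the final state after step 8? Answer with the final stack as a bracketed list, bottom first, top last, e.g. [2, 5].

(re-executing from step 6 with the substitution; state before step 6: [6930, -37])
step 6 (DUP): [6930, -37, -37]
step 7 (PUSH -79): [6930, -37, -37, -79]
step 8 (SUB): [6930, -37, 42]

[6930, -37, 42]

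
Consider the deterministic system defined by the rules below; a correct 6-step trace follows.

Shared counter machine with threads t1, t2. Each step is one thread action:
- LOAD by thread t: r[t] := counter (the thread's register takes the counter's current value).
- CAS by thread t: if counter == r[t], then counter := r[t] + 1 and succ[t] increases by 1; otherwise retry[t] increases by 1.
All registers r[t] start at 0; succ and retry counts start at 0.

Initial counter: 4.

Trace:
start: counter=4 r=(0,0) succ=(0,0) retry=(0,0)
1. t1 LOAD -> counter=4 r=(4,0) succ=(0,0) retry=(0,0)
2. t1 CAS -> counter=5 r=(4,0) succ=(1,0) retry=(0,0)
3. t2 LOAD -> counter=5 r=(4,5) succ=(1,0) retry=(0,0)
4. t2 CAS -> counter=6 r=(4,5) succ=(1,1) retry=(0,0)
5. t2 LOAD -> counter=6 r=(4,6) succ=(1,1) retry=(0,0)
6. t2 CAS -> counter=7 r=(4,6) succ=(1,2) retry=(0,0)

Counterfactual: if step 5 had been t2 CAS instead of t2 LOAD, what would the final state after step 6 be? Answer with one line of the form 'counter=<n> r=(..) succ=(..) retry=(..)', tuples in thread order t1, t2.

counter=6 r=(4,5) succ=(1,1) retry=(0,2)

(re-executing from step 5 with the substitution; state before step 5: counter=6 r=(4,5) succ=(1,1) retry=(0,0))
5. t2 CAS -> counter=6 r=(4,5) succ=(1,1) retry=(0,1)
6. t2 CAS -> counter=6 r=(4,5) succ=(1,1) retry=(0,2)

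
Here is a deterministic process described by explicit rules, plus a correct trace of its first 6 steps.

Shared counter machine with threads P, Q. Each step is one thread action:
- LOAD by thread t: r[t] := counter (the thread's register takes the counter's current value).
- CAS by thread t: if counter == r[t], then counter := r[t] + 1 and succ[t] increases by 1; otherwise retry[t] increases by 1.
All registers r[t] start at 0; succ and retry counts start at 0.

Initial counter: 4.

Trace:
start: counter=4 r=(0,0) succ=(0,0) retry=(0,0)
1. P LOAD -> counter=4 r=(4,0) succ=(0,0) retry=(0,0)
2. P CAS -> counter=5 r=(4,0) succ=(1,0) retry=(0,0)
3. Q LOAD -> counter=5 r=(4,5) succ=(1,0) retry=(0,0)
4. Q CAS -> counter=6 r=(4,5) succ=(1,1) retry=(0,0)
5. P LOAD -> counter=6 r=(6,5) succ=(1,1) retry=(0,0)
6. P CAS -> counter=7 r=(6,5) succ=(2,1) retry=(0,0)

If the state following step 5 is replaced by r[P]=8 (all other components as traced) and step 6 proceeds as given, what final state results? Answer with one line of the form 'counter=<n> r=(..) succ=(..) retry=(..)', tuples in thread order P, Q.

counter=6 r=(8,5) succ=(1,1) retry=(1,0)

state after step 5 := counter=6 r=(8,5) succ=(1,1) retry=(0,0)
6. P CAS -> counter=6 r=(8,5) succ=(1,1) retry=(1,0)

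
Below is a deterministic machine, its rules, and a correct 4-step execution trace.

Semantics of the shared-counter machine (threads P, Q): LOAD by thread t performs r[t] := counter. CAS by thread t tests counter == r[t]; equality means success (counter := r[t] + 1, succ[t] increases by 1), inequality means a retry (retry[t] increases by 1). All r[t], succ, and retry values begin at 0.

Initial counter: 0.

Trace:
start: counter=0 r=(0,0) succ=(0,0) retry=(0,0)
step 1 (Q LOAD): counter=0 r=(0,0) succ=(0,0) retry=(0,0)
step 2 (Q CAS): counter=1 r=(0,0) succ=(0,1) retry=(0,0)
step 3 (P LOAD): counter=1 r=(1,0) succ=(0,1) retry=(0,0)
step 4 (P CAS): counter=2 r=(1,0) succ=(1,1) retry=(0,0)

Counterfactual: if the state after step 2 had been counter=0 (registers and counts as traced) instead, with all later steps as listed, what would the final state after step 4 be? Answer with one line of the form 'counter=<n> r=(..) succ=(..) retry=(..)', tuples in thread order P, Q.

counter=1 r=(0,0) succ=(1,1) retry=(0,0)

state after step 2 := counter=0 r=(0,0) succ=(0,1) retry=(0,0)
step 3 (P LOAD): counter=0 r=(0,0) succ=(0,1) retry=(0,0)
step 4 (P CAS): counter=1 r=(0,0) succ=(1,1) retry=(0,0)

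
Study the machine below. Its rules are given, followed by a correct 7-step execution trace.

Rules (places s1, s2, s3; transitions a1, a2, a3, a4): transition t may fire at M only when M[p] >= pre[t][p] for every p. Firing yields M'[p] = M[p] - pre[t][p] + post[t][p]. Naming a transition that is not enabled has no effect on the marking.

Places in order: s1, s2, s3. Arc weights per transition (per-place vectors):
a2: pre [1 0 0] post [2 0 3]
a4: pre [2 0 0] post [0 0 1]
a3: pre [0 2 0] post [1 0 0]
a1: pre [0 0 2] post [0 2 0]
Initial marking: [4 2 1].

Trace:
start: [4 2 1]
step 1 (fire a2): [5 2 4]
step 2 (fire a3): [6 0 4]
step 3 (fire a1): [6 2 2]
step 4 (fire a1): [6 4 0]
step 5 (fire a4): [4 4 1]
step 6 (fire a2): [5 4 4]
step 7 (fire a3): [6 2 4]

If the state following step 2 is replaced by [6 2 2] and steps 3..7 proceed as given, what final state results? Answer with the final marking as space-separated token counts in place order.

6 2 4

state after step 2 := [6 2 2]
step 3 (fire a1): [6 4 0]
step 4 (fire a1): [6 4 0]
step 5 (fire a4): [4 4 1]
step 6 (fire a2): [5 4 4]
step 7 (fire a3): [6 2 4]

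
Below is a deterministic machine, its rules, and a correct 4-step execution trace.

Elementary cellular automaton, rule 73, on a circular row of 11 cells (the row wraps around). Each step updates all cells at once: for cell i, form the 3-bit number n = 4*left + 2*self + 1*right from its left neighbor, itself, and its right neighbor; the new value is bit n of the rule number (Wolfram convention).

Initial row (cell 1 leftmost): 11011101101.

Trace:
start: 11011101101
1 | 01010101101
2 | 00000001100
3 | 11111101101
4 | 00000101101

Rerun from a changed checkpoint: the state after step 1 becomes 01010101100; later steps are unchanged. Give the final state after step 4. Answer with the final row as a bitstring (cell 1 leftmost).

state after step 1 := 01010101100
2 | 00000001101
3 | 01111101100
4 | 01000101101

01000101101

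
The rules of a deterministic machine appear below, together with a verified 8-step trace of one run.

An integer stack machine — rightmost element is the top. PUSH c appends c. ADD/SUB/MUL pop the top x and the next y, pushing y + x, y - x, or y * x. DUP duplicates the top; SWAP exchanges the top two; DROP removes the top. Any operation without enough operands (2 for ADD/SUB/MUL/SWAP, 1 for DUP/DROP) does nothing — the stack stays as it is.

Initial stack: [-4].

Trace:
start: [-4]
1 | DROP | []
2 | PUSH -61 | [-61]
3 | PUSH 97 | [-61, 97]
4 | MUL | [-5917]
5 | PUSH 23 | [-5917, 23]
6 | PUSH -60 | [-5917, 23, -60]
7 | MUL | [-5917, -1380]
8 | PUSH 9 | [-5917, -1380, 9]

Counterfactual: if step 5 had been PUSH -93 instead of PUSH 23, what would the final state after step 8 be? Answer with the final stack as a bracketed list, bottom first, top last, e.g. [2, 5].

(re-executing from step 5 with the substitution; state before step 5: [-5917])
5 | PUSH -93 | [-5917, -93]
6 | PUSH -60 | [-5917, -93, -60]
7 | MUL | [-5917, 5580]
8 | PUSH 9 | [-5917, 5580, 9]

[-5917, 5580, 9]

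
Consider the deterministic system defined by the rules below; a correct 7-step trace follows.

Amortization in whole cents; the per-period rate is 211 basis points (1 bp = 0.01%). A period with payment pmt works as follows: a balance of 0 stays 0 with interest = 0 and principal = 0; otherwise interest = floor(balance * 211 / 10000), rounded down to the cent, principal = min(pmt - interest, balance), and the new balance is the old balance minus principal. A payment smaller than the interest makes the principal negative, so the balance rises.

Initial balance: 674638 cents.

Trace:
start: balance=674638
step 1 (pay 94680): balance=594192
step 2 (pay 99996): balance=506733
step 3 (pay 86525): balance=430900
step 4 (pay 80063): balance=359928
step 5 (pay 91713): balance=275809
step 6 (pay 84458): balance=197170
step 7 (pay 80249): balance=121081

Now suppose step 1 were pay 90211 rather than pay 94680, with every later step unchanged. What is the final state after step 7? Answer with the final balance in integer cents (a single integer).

(re-executing from step 1 with the substitution; state before step 1: balance=674638)
step 1 (pay 90211): balance=598661
step 2 (pay 99996): balance=511296
step 3 (pay 86525): balance=435559
step 4 (pay 80063): balance=364686
step 5 (pay 91713): balance=280667
step 6 (pay 84458): balance=202131
step 7 (pay 80249): balance=126146

126146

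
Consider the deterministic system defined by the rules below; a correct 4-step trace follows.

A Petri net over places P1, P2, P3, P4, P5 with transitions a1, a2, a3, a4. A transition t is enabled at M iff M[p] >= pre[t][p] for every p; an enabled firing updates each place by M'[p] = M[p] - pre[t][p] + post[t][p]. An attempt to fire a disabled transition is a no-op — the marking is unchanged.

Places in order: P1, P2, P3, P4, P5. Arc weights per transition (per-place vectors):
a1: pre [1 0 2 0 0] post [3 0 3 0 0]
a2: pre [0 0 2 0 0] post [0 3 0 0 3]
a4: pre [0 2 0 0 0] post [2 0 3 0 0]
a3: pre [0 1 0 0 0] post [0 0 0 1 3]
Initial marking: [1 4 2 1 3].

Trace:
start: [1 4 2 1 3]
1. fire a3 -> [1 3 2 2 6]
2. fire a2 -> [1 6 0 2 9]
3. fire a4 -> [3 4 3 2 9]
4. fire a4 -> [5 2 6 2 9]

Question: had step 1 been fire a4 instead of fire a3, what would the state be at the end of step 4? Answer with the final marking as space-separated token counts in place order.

(re-executing from step 1 with the substitution; state before step 1: [1 4 2 1 3])
1. fire a4 -> [3 2 5 1 3]
2. fire a2 -> [3 5 3 1 6]
3. fire a4 -> [5 3 6 1 6]
4. fire a4 -> [7 1 9 1 6]

7 1 9 1 6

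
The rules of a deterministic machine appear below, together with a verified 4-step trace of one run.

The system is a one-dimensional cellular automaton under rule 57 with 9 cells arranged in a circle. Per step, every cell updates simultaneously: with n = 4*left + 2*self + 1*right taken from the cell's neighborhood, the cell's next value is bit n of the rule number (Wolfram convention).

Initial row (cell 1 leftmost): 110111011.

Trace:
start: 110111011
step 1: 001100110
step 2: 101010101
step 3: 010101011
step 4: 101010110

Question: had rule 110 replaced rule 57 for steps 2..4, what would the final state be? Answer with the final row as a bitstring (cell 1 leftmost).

(re-executing steps 2..4 under rule 110; state before step 2: 001100110)
step 2: 011101110
step 3: 110111010
step 4: 111101111

111101111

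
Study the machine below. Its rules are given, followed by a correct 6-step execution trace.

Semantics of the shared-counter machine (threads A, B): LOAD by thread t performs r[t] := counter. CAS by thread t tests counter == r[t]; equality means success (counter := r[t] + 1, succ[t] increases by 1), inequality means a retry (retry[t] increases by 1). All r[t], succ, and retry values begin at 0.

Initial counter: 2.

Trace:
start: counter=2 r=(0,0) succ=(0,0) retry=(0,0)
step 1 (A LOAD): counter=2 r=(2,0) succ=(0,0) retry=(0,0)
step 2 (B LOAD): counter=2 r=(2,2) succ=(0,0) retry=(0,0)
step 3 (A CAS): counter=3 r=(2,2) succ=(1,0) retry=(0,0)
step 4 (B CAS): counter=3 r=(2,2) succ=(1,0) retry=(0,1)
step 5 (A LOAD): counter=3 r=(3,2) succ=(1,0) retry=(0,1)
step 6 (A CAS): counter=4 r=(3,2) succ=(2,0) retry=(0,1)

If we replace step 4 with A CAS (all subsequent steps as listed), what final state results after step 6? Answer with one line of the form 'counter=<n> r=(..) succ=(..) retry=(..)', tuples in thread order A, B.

counter=4 r=(3,2) succ=(2,0) retry=(1,0)

(re-executing from step 4 with the substitution; state before step 4: counter=3 r=(2,2) succ=(1,0) retry=(0,0))
step 4 (A CAS): counter=3 r=(2,2) succ=(1,0) retry=(1,0)
step 5 (A LOAD): counter=3 r=(3,2) succ=(1,0) retry=(1,0)
step 6 (A CAS): counter=4 r=(3,2) succ=(2,0) retry=(1,0)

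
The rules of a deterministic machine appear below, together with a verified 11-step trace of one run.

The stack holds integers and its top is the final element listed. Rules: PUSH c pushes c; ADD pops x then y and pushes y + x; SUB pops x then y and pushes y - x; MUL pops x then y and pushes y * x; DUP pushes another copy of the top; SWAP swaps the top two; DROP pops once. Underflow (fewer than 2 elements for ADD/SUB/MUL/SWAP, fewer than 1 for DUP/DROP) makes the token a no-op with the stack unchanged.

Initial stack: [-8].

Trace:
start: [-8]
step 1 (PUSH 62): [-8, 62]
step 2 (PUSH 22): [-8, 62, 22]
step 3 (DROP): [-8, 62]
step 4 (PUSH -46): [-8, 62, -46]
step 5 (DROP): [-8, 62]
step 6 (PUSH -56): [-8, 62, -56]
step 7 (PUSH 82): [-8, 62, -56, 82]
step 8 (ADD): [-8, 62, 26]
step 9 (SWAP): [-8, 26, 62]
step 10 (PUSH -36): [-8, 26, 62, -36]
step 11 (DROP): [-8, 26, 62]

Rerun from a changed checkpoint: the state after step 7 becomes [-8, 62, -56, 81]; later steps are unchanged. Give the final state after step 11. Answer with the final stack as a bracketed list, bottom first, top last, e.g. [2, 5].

state after step 7 := [-8, 62, -56, 81]
step 8 (ADD): [-8, 62, 25]
step 9 (SWAP): [-8, 25, 62]
step 10 (PUSH -36): [-8, 25, 62, -36]
step 11 (DROP): [-8, 25, 62]

[-8, 25, 62]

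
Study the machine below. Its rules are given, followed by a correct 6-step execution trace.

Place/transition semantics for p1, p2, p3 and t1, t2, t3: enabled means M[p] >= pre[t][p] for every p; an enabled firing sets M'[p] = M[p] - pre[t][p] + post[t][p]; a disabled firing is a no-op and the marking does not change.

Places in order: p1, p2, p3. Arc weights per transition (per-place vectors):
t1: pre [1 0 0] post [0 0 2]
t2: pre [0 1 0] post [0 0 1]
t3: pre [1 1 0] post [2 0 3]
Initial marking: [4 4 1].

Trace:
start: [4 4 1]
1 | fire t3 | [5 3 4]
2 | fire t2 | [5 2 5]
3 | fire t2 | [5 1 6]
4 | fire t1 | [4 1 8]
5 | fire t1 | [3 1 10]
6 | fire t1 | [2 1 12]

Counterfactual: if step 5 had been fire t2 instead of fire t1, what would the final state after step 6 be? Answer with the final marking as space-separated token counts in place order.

3 0 11

(re-executing from step 5 with the substitution; state before step 5: [4 1 8])
5 | fire t2 | [4 0 9]
6 | fire t1 | [3 0 11]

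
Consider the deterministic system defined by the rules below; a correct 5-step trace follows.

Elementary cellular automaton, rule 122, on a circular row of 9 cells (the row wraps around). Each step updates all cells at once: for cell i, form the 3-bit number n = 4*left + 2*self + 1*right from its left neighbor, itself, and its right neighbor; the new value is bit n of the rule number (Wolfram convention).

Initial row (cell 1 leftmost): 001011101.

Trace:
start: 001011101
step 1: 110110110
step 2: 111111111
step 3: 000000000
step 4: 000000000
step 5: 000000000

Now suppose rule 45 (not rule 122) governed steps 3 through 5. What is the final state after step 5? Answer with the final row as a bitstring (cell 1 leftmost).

(re-executing steps 3..5 under rule 45; state before step 3: 111111111)
step 3: 000000000
step 4: 111111111
step 5: 000000000

000000000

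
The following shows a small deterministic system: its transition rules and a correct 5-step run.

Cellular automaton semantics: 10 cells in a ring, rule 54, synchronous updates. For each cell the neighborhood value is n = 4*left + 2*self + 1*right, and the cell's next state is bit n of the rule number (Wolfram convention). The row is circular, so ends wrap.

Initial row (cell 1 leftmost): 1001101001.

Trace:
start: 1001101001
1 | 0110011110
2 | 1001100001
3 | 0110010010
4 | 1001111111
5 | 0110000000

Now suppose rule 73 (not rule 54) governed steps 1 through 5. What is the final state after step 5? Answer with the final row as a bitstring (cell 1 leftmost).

1001101101

(re-executing steps 1..5 under rule 73; state before step 1: 1001101001)
1 | 1001100001
2 | 1001101101
3 | 1001101101
4 | 1001101101
5 | 1001101101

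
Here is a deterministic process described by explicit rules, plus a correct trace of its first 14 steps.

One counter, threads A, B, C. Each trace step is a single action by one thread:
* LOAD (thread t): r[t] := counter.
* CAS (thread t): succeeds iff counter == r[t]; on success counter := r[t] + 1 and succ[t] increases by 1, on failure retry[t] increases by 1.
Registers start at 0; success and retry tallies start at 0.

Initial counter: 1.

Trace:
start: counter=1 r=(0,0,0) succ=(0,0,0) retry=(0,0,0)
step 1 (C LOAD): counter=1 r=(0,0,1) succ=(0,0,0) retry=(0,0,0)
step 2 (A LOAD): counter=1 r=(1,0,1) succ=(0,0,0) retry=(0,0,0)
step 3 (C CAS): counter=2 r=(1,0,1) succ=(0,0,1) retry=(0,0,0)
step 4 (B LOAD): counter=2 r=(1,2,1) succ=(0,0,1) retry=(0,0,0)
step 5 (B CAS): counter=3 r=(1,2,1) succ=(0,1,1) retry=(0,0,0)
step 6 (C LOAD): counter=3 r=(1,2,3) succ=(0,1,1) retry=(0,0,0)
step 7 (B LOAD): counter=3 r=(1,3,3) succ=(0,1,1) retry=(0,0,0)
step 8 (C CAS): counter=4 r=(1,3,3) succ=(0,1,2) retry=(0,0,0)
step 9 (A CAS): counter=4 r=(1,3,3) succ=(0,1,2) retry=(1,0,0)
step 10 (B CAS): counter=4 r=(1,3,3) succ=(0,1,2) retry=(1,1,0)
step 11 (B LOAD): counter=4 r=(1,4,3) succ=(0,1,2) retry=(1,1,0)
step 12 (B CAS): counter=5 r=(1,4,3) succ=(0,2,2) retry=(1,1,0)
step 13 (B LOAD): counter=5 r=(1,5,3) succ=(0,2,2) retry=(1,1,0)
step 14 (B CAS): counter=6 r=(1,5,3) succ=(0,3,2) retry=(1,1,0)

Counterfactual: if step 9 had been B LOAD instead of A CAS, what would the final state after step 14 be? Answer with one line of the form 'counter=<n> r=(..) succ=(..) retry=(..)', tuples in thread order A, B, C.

(re-executing from step 9 with the substitution; state before step 9: counter=4 r=(1,3,3) succ=(0,1,2) retry=(0,0,0))
step 9 (B LOAD): counter=4 r=(1,4,3) succ=(0,1,2) retry=(0,0,0)
step 10 (B CAS): counter=5 r=(1,4,3) succ=(0,2,2) retry=(0,0,0)
step 11 (B LOAD): counter=5 r=(1,5,3) succ=(0,2,2) retry=(0,0,0)
step 12 (B CAS): counter=6 r=(1,5,3) succ=(0,3,2) retry=(0,0,0)
step 13 (B LOAD): counter=6 r=(1,6,3) succ=(0,3,2) retry=(0,0,0)
step 14 (B CAS): counter=7 r=(1,6,3) succ=(0,4,2) retry=(0,0,0)

counter=7 r=(1,6,3) succ=(0,4,2) retry=(0,0,0)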